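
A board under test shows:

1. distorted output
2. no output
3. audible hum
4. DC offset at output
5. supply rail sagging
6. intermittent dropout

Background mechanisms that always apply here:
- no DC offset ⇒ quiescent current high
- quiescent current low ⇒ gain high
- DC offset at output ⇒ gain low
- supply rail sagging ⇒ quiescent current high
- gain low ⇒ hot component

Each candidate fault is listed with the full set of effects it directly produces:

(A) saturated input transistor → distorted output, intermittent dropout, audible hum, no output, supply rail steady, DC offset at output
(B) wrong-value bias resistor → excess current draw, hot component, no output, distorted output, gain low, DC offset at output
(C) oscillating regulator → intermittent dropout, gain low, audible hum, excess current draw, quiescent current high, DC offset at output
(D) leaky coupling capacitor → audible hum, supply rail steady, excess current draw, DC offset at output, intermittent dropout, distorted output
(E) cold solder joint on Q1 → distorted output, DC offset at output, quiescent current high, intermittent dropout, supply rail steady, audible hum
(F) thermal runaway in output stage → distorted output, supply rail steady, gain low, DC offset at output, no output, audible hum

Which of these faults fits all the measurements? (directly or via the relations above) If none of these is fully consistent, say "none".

none

Checking each candidate against the observations:
(A) saturated input transistor — fails on supply rail sagging (predicts supply rail steady, not supply rail sagging)
(B) wrong-value bias resistor — does not account for audible hum, supply rail sagging, intermittent dropout
(C) oscillating regulator — does not account for distorted output, no output, supply rail sagging
(D) leaky coupling capacitor — distorted output ✓; no output ✗; audible hum ✓; DC offset at output ✓; supply rail sagging ✗; intermittent dropout ✓
(E) cold solder joint on Q1 — fails on no output, supply rail sagging (predicts supply rail steady, not supply rail sagging)
(F) thermal runaway in output stage — distorted output ✓; no output ✓; audible hum ✓; DC offset at output ✓; supply rail sagging ✗; intermittent dropout ✗
Every candidate fails on at least one observation.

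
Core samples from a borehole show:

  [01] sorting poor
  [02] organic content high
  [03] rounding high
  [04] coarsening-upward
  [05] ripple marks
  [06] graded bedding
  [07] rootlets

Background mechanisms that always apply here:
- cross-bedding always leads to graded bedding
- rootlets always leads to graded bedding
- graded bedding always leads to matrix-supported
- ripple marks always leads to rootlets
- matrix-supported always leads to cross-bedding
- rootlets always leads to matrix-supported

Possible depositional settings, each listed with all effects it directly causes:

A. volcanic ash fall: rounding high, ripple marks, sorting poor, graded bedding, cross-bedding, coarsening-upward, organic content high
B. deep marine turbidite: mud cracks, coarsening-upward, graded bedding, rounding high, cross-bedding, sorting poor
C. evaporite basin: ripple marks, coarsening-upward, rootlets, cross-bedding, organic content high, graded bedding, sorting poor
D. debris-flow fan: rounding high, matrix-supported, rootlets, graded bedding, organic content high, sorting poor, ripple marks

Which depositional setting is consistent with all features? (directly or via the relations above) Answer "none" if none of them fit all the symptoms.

Testing each hypothesis:
(A) volcanic ash fall — sorting poor +; organic content high +; rounding high +; coarsening-upward +; ripple marks +; graded bedding +; rootlets + (by ripple marks → rootlets)
(B) deep marine turbidite — sorting poor +; organic content high -; rounding high +; coarsening-upward +; ripple marks -; graded bedding +; rootlets -
(C) evaporite basin — does not account for rounding high
(D) debris-flow fan — sorting poor +; organic content high +; rounding high +; coarsening-upward -; ripple marks +; graded bedding +; rootlets +
(A) is the only candidate with no mismatches.

A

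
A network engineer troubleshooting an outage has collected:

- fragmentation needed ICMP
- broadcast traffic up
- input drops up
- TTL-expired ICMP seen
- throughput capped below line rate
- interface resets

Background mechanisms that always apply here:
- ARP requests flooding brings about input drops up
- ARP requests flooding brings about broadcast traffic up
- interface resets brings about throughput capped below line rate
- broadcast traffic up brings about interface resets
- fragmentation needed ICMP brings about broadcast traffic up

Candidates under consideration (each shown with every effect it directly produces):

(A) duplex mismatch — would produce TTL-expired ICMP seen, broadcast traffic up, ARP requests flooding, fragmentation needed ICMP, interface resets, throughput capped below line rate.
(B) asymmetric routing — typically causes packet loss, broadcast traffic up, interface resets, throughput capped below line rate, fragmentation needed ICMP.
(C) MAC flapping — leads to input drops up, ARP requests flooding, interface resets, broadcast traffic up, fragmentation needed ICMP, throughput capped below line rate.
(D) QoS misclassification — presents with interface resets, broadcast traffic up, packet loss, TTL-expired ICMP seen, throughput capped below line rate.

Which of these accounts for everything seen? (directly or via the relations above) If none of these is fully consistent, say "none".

Per-candidate check:
(A) duplex mismatch — accounts for every observation (input drops up by ARP requests flooding → input drops up)
(B) asymmetric routing — fragmentation needed ICMP yes; broadcast traffic up yes; input drops up NO; TTL-expired ICMP seen NO; throughput capped below line rate yes; interface resets yes
(C) MAC flapping — does not account for TTL-expired ICMP seen
(D) QoS misclassification — does not account for fragmentation needed ICMP, input drops up
(A) alone accounts for all the evidence.

A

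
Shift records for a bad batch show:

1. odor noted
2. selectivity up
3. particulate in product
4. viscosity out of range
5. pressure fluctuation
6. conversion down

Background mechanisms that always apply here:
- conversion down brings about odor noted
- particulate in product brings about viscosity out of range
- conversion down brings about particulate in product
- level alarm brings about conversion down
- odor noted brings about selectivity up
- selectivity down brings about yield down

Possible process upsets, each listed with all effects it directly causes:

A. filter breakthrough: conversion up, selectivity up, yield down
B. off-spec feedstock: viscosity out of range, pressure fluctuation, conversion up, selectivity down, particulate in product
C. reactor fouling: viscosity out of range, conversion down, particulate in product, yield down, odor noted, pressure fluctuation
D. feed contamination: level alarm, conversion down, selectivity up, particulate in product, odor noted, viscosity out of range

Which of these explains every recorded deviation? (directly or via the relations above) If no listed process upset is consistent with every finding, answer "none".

For each candidate, compare predicted effects to what was observed:
(A) filter breakthrough — fails on odor noted, particulate in product, viscosity out of range, pressure fluctuation, conversion down (predicts conversion up, not conversion down)
(B) off-spec feedstock — odor noted -; selectivity up -; particulate in product +; viscosity out of range +; pressure fluctuation +; conversion down -
(C) reactor fouling — odor noted +; selectivity up + (via odor noted → selectivity up); particulate in product +; viscosity out of range +; pressure fluctuation +; conversion down +
(D) feed contamination — does not account for pressure fluctuation
(C) is the only candidate with no mismatches.

C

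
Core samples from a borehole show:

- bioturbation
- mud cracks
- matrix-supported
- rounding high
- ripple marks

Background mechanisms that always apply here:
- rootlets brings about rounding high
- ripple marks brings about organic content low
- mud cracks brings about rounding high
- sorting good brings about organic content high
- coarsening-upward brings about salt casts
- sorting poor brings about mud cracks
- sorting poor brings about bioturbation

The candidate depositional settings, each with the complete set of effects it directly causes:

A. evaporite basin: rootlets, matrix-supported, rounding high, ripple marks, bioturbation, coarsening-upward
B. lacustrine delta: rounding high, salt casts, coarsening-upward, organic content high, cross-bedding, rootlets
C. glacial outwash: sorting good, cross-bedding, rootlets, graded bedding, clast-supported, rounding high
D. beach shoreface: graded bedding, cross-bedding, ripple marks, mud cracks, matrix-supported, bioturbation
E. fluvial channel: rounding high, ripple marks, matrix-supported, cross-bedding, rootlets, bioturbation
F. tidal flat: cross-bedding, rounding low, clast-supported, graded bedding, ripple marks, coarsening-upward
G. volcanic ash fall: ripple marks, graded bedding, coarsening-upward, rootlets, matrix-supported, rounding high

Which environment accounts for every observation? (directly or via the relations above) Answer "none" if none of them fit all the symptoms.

D

Checking each candidate against the observations:
(A) evaporite basin — bioturbation +; mud cracks -; matrix-supported +; rounding high +; ripple marks +
(B) lacustrine delta — does not account for bioturbation, mud cracks, matrix-supported, ripple marks
(C) glacial outwash — bioturbation -; mud cracks -; matrix-supported -; rounding high +; ripple marks -
(D) beach shoreface — accounts for every observation (rounding high via mud cracks → rounding high)
(E) fluvial channel — does not account for mud cracks
(F) tidal flat — bioturbation -; mud cracks -; matrix-supported -; rounding high -; ripple marks +
(G) volcanic ash fall — bioturbation -; mud cracks -; matrix-supported +; rounding high +; ripple marks +
(D) is the only candidate with no mismatches.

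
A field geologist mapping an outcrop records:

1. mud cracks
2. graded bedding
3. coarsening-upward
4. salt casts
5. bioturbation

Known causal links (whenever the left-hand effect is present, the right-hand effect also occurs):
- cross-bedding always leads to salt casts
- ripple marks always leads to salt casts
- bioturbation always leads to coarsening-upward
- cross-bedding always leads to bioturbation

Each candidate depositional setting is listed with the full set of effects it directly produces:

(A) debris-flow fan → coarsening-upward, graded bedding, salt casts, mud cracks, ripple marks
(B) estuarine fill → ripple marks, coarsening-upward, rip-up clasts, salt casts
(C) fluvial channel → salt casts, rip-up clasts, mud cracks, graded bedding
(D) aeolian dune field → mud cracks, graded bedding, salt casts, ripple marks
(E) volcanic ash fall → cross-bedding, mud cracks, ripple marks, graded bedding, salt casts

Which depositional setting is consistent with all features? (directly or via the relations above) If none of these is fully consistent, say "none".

E

For each candidate, compare predicted effects to what was observed:
(A) debris-flow fan — mud cracks +; graded bedding +; coarsening-upward +; salt casts +; bioturbation -
(B) estuarine fill — does not account for mud cracks, graded bedding, bioturbation
(C) fluvial channel — does not account for coarsening-upward, bioturbation
(D) aeolian dune field — does not account for coarsening-upward, bioturbation
(E) volcanic ash fall — mud cracks +; graded bedding +; coarsening-upward + (through cross-bedding → bioturbation → coarsening-upward); salt casts +; bioturbation + (through cross-bedding → bioturbation)
(E) is the only candidate with no mismatches.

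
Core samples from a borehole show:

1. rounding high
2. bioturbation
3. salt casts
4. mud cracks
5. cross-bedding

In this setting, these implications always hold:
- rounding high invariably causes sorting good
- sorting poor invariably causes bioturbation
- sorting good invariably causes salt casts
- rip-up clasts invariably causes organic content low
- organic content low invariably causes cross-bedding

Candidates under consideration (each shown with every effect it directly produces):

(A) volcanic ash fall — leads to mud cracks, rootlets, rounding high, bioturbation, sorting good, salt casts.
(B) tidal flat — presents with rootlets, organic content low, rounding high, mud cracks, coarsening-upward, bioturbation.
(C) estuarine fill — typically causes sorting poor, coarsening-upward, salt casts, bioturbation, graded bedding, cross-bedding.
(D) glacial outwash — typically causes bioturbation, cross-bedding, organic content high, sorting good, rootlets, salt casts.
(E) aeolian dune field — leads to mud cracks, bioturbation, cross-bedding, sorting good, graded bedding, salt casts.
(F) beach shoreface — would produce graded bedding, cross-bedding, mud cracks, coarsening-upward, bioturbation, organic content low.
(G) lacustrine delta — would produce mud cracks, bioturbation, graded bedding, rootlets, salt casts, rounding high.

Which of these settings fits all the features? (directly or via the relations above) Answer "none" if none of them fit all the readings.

Per-candidate check:
(A) volcanic ash fall — rounding high +; bioturbation +; salt casts +; mud cracks +; cross-bedding -
(B) tidal flat — rounding high +; bioturbation +; salt casts + (by rounding high → sorting good → salt casts); mud cracks +; cross-bedding + (by organic content low → cross-bedding)
(C) estuarine fill — rounding high -; bioturbation +; salt casts +; mud cracks -; cross-bedding +
(D) glacial outwash — rounding high -; bioturbation +; salt casts +; mud cracks -; cross-bedding +
(E) aeolian dune field — rounding high -; bioturbation +; salt casts +; mud cracks +; cross-bedding +
(F) beach shoreface — rounding high -; bioturbation +; salt casts -; mud cracks +; cross-bedding +
(G) lacustrine delta — does not account for cross-bedding
(B) alone accounts for all the evidence.

B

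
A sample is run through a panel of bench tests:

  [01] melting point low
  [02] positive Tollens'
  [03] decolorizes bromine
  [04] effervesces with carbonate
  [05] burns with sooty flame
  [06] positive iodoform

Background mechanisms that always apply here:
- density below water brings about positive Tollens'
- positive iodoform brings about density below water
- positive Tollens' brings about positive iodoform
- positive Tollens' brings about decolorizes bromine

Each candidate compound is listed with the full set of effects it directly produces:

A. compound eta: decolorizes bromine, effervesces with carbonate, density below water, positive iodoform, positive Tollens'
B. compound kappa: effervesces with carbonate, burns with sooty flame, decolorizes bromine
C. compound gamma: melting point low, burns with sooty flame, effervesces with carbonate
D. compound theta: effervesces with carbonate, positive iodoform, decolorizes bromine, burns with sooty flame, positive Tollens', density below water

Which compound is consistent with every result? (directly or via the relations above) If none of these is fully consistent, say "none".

none

Checking each candidate against the observations:
(A) compound eta — does not account for melting point low, burns with sooty flame
(B) compound kappa — does not account for melting point low, positive Tollens', positive iodoform
(C) compound gamma — melting point low +; positive Tollens' -; decolorizes bromine -; effervesces with carbonate +; burns with sooty flame +; positive iodoform -
(D) compound theta — does not account for melting point low
None of the listed candidates fits everything.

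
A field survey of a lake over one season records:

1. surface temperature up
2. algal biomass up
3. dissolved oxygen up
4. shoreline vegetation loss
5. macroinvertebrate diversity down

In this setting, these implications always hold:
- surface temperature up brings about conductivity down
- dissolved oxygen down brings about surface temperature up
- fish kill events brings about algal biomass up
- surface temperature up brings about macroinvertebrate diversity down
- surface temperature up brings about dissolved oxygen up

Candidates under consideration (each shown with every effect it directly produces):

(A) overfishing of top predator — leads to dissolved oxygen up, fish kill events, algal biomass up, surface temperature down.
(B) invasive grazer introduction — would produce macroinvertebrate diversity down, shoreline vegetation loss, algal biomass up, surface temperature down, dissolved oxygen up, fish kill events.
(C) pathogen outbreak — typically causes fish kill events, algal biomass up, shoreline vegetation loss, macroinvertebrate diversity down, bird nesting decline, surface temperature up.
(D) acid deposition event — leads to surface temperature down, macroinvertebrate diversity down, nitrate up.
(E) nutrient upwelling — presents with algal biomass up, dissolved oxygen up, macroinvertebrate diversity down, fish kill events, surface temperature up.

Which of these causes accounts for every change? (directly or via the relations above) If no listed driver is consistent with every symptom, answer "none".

Testing each hypothesis:
(A) overfishing of top predator — surface temperature up NO; algal biomass up yes; dissolved oxygen up yes; shoreline vegetation loss NO; macroinvertebrate diversity down NO
(B) invasive grazer introduction — surface temperature up NO; algal biomass up yes; dissolved oxygen up yes; shoreline vegetation loss yes; macroinvertebrate diversity down yes
(C) pathogen outbreak — surface temperature up yes; algal biomass up yes; dissolved oxygen up yes (via surface temperature up → dissolved oxygen up); shoreline vegetation loss yes; macroinvertebrate diversity down yes
(D) acid deposition event — fails on surface temperature up, algal biomass up, dissolved oxygen up, shoreline vegetation loss (predicts surface temperature down, not surface temperature up)
(E) nutrient upwelling — does not account for shoreline vegetation loss
(C) alone accounts for all the evidence.

C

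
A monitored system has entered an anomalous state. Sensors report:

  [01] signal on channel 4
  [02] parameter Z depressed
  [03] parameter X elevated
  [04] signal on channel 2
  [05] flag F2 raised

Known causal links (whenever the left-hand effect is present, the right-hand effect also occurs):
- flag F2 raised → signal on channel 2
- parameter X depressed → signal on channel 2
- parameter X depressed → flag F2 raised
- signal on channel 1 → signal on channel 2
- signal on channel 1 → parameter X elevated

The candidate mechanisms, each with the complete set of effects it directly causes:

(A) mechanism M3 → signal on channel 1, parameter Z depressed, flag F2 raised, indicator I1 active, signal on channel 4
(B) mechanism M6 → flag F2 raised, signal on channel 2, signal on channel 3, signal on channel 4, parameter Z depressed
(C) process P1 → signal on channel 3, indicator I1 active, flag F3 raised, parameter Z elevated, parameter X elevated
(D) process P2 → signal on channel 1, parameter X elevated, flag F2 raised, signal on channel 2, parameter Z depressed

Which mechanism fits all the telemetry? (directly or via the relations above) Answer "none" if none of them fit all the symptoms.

For each candidate, compare predicted effects to what was observed:
(A) mechanism M3 — accounts for every observation (parameter X elevated through signal on channel 1 → parameter X elevated)
(B) mechanism M6 — does not account for parameter X elevated
(C) process P1 — signal on channel 4 miss; parameter Z depressed miss; parameter X elevated match; signal on channel 2 miss; flag F2 raised miss
(D) process P2 — does not account for signal on channel 4
(A) is the only candidate with no mismatches.

A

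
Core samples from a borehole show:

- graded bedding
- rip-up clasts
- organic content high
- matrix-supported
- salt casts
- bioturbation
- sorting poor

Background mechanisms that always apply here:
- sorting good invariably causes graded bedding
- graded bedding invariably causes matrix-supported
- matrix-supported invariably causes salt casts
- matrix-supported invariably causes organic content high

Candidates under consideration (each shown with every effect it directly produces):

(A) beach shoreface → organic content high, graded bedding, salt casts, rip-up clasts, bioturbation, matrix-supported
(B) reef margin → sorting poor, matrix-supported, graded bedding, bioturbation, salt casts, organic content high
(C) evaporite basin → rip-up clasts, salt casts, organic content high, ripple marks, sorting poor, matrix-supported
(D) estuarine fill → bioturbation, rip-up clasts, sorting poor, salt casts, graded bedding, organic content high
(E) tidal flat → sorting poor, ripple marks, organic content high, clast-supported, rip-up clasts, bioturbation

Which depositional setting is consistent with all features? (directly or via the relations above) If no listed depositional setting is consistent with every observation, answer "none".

D

Per-candidate check:
(A) beach shoreface — does not account for sorting poor
(B) reef margin — does not account for rip-up clasts
(C) evaporite basin — does not account for graded bedding, bioturbation
(D) estuarine fill — accounts for every observation (matrix-supported through graded bedding → matrix-supported)
(E) tidal flat — graded bedding ✗; rip-up clasts ✓; organic content high ✓; matrix-supported ✗; salt casts ✗; bioturbation ✓; sorting poor ✓
(D) is the only candidate with no mismatches.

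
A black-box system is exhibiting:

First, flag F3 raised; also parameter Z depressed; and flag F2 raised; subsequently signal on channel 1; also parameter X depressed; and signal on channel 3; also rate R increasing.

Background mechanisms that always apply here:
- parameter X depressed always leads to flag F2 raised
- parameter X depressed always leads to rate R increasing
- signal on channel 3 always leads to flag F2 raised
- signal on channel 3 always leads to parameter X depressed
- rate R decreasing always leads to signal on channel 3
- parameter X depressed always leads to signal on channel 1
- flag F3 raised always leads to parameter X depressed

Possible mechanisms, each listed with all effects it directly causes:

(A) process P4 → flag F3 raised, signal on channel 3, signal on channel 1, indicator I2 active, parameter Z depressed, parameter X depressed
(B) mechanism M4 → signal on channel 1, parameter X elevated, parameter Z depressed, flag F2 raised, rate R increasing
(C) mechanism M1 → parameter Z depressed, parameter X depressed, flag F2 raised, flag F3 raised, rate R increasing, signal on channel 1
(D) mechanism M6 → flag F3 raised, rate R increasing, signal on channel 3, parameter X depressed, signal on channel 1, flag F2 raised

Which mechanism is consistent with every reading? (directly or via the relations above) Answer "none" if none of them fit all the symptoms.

A

Testing each hypothesis:
(A) process P4 — accounts for every observation (flag F2 raised through signal on channel 3 → flag F2 raised)
(B) mechanism M4 — flag F3 raised ✗; parameter Z depressed ✓; flag F2 raised ✓; signal on channel 1 ✓; parameter X depressed ✗; signal on channel 3 ✗; rate R increasing ✓
(C) mechanism M1 — does not account for signal on channel 3
(D) mechanism M6 — flag F3 raised ✓; parameter Z depressed ✗; flag F2 raised ✓; signal on channel 1 ✓; parameter X depressed ✓; signal on channel 3 ✓; rate R increasing ✓
(A) is the only candidate with no mismatches.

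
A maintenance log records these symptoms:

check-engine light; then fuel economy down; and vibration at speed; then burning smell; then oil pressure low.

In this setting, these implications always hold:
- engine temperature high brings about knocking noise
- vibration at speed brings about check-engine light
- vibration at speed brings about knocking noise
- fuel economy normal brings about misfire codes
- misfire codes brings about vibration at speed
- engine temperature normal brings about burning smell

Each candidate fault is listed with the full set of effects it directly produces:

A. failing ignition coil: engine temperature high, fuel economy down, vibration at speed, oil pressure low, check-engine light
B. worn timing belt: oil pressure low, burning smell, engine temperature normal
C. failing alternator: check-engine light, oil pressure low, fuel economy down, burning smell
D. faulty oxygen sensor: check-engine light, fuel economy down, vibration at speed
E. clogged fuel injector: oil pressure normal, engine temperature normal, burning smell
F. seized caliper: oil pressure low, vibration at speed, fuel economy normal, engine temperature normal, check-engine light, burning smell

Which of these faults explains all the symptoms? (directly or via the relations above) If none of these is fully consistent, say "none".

Checking each candidate against the observations:
(A) failing ignition coil — does not account for burning smell
(B) worn timing belt — does not account for check-engine light, fuel economy down, vibration at speed
(C) failing alternator — does not account for vibration at speed
(D) faulty oxygen sensor — check-engine light match; fuel economy down match; vibration at speed match; burning smell miss; oil pressure low miss
(E) clogged fuel injector — fails on check-engine light, fuel economy down, vibration at speed, oil pressure low (predicts oil pressure normal, not oil pressure low)
(F) seized caliper — check-engine light match; fuel economy down miss; vibration at speed match; burning smell match; oil pressure low match
No candidate is consistent with all observations.

none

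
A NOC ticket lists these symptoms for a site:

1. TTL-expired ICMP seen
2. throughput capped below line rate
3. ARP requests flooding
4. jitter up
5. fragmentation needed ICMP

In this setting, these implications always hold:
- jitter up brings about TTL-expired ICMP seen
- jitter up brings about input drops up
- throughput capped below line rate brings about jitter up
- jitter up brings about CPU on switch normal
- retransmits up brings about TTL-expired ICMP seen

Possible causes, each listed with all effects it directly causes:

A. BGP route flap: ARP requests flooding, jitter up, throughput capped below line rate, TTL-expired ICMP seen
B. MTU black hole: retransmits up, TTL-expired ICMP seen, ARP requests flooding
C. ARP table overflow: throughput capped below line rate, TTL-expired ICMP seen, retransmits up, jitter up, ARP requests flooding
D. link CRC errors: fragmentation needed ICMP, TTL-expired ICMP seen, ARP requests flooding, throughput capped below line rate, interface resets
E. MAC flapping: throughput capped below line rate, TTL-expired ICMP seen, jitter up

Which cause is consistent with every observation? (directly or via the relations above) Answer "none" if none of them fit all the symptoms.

For each candidate, compare predicted effects to what was observed:
(A) BGP route flap — does not account for fragmentation needed ICMP
(B) MTU black hole — does not account for throughput capped below line rate, jitter up, fragmentation needed ICMP
(C) ARP table overflow — TTL-expired ICMP seen +; throughput capped below line rate +; ARP requests flooding +; jitter up +; fragmentation needed ICMP -
(D) link CRC errors — TTL-expired ICMP seen +; throughput capped below line rate +; ARP requests flooding +; jitter up + (via throughput capped below line rate → jitter up); fragmentation needed ICMP +
(E) MAC flapping — TTL-expired ICMP seen +; throughput capped below line rate +; ARP requests flooding -; jitter up +; fragmentation needed ICMP -
(D) alone accounts for all the evidence.

D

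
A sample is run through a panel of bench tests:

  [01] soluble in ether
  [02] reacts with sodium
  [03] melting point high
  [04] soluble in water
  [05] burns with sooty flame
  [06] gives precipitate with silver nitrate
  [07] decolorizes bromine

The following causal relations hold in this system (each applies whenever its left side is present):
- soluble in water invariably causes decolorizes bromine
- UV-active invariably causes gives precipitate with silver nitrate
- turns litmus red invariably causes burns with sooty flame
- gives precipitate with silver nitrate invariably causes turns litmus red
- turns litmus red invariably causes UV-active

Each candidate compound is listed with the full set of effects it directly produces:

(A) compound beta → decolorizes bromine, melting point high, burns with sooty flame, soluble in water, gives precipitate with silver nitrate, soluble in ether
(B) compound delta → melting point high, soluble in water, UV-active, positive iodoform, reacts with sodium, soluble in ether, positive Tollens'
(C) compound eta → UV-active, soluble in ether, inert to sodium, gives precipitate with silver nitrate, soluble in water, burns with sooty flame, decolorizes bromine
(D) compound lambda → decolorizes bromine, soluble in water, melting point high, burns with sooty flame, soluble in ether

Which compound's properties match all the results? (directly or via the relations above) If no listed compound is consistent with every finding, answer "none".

B

For each candidate, compare predicted effects to what was observed:
(A) compound beta — soluble in ether +; reacts with sodium -; melting point high +; soluble in water +; burns with sooty flame +; gives precipitate with silver nitrate +; decolorizes bromine +
(B) compound delta — soluble in ether +; reacts with sodium +; melting point high +; soluble in water +; burns with sooty flame + (by UV-active → gives precipitate with silver nitrate → turns litmus red → burns with sooty flame); gives precipitate with silver nitrate + (by UV-active → gives precipitate with silver nitrate); decolorizes bromine + (by soluble in water → decolorizes bromine)
(C) compound eta — soluble in ether +; reacts with sodium -; melting point high -; soluble in water +; burns with sooty flame +; gives precipitate with silver nitrate +; decolorizes bromine +
(D) compound lambda — soluble in ether +; reacts with sodium -; melting point high +; soluble in water +; burns with sooty flame +; gives precipitate with silver nitrate -; decolorizes bromine +
(B) is the only candidate with no mismatches.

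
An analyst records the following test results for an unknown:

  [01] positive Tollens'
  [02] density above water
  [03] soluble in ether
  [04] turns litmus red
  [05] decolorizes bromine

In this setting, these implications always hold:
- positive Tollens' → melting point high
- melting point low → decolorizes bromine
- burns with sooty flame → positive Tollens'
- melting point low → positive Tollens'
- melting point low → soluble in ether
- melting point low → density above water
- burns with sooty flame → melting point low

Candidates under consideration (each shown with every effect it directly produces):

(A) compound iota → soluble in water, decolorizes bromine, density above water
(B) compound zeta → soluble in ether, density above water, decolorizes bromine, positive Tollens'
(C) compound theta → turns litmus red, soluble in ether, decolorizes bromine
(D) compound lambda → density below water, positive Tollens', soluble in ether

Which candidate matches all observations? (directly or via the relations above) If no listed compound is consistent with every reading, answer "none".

Checking each candidate against the observations:
(A) compound iota — does not account for positive Tollens', soluble in ether, turns litmus red
(B) compound zeta — does not account for turns litmus red
(C) compound theta — does not account for positive Tollens', density above water
(D) compound lambda — positive Tollens' match; density above water miss; soluble in ether match; turns litmus red miss; decolorizes bromine miss
No candidate is consistent with all observations.

none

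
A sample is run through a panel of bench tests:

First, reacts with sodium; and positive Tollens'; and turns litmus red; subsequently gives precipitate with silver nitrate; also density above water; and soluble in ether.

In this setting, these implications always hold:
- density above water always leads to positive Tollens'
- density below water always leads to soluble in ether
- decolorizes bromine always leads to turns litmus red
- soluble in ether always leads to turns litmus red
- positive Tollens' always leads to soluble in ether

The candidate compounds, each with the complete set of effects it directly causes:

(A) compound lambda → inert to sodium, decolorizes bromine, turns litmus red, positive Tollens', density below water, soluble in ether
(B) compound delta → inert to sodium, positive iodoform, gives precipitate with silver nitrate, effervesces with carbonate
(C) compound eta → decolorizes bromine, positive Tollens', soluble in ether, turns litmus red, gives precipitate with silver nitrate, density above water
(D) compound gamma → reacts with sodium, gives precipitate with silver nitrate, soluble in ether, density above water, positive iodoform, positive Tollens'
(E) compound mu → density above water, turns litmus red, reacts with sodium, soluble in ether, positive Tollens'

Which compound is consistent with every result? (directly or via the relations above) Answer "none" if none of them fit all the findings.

D

Testing each hypothesis:
(A) compound lambda — fails on reacts with sodium, gives precipitate with silver nitrate, density above water (predicts inert to sodium, not reacts with sodium; predicts density below water, not density above water)
(B) compound delta — reacts with sodium ✗; positive Tollens' ✗; turns litmus red ✗; gives precipitate with silver nitrate ✓; density above water ✗; soluble in ether ✗
(C) compound eta — does not account for reacts with sodium
(D) compound gamma — reacts with sodium ✓; positive Tollens' ✓; turns litmus red ✓ (via soluble in ether → turns litmus red); gives precipitate with silver nitrate ✓; density above water ✓; soluble in ether ✓
(E) compound mu — does not account for gives precipitate with silver nitrate
(D) alone accounts for all the evidence.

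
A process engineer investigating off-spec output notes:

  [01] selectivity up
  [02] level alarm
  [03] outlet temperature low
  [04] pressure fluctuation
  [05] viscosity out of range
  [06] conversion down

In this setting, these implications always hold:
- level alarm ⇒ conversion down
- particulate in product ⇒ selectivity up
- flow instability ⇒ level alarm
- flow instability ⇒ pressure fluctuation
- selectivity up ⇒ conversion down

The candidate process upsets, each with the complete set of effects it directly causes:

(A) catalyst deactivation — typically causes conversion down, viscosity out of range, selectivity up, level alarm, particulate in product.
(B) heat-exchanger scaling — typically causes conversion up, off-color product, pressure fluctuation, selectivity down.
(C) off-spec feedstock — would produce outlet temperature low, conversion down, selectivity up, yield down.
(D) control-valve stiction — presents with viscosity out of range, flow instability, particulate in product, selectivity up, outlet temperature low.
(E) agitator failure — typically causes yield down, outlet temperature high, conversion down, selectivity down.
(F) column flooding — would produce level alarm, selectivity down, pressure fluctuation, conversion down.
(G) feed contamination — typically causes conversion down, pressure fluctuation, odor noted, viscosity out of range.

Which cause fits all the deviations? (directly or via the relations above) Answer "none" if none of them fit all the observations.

D

For each candidate, compare predicted effects to what was observed:
(A) catalyst deactivation — does not account for outlet temperature low, pressure fluctuation
(B) heat-exchanger scaling — selectivity up miss; level alarm miss; outlet temperature low miss; pressure fluctuation match; viscosity out of range miss; conversion down miss
(C) off-spec feedstock — selectivity up match; level alarm miss; outlet temperature low match; pressure fluctuation miss; viscosity out of range miss; conversion down match
(D) control-valve stiction — accounts for every observation (level alarm via flow instability → level alarm)
(E) agitator failure — selectivity up miss; level alarm miss; outlet temperature low miss; pressure fluctuation miss; viscosity out of range miss; conversion down match
(F) column flooding — fails on selectivity up, outlet temperature low, viscosity out of range (predicts selectivity down, not selectivity up)
(G) feed contamination — selectivity up miss; level alarm miss; outlet temperature low miss; pressure fluctuation match; viscosity out of range match; conversion down match
(D) is the only candidate with no mismatches.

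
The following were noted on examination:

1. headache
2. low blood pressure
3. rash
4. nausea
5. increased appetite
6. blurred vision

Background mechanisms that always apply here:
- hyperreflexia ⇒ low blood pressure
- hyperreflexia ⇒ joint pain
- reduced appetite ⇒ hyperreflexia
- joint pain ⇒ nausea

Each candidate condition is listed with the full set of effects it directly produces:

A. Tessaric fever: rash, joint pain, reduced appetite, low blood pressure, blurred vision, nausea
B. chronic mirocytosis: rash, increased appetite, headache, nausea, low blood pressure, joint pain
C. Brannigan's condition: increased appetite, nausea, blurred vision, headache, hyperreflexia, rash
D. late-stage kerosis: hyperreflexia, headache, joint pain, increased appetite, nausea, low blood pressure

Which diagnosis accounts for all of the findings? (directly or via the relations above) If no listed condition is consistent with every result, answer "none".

C

Per-candidate check:
(A) Tessaric fever — headache miss; low blood pressure match; rash match; nausea match; increased appetite miss; blurred vision match
(B) chronic mirocytosis — headache match; low blood pressure match; rash match; nausea match; increased appetite match; blurred vision miss
(C) Brannigan's condition — headache match; low blood pressure match (via hyperreflexia → low blood pressure); rash match; nausea match; increased appetite match; blurred vision match
(D) late-stage kerosis — headache match; low blood pressure match; rash miss; nausea match; increased appetite match; blurred vision miss
(C) alone accounts for all the evidence.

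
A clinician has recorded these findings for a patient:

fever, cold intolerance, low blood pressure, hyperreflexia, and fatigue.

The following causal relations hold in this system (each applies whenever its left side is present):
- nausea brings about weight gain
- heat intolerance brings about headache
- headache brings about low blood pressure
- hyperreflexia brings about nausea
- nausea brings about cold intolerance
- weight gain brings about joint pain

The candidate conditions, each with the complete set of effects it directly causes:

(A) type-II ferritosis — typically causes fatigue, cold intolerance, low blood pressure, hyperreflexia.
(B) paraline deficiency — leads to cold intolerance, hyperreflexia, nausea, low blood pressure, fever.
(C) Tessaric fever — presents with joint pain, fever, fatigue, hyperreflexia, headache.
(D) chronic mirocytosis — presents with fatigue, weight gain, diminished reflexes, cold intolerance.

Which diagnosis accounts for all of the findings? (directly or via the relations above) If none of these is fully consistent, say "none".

Checking each candidate against the observations:
(A) type-II ferritosis — does not account for fever
(B) paraline deficiency — fever ✓; cold intolerance ✓; low blood pressure ✓; hyperreflexia ✓; fatigue ✗
(C) Tessaric fever — accounts for every observation (cold intolerance via hyperreflexia → nausea → cold intolerance)
(D) chronic mirocytosis — fever ✗; cold intolerance ✓; low blood pressure ✗; hyperreflexia ✗; fatigue ✓
(C) is the only candidate with no mismatches.

C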